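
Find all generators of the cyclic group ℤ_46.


g generates ℤ_n iff gcd(g,n) = 1
Prime factors of 46: 2, 23
Generators are g ∈ {1,...,45} not divisible by any of these primes.
Generators: {1, 3, 5, 7, 9, 11, 13, 15, 17, 19, 21, 25, 27, 29, 31, 33, 35, 37, 39, 41, 43, 45}
Number of generators = φ(46) = 22

Generators of ℤ_46 = {1, 3, 5, 7, 9, 11, 13, 15, 17, 19, 21, 25, 27, 29, 31, 33, 35, 37, 39, 41, 43, 45}


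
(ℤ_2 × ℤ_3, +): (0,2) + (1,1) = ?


Operation: componentwise addition mod (2, 3)
(0,2) + (1,1) = ((a₁+b₁) mod 2, (a₂+b₂) mod 3) with a = (0,2), b = (1,1)

(0,2) + (1,1) = (1,0)


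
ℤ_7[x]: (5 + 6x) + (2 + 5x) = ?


Add coefficients mod 7:
x^0: 5 + 2 = 0 (mod 7)
x^1: 6 + 5 = 4 (mod 7)
Result: 4x

f + g = 4x


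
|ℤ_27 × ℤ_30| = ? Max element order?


|ℤ_27 × ℤ_30| = 27 × 30 = 810
Max element order = lcm(27,30) = 270
Cyclic? No (gcd=3)

|ℤ_27×ℤ_30| = 810, max element order = 270


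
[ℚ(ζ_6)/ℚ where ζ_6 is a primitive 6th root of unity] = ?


[ℚ(ζ_n):ℚ] = deg Φ_n(x) = φ(n). Here φ(6) = 2

[ℚ(ζ_6)/ℚ where ζ_6 is a primitive 6th root of unity] = 2


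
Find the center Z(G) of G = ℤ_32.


Z(G) = {g ∈ G | gx = xg for all x ∈ G}
ℤ_32 is abelian, so Z(G) = G

Z(ℤ_32) = ℤ_32


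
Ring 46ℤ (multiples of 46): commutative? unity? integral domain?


46ℤ is a commutative ring under +,× but has no multiplicative identity (1 ∉ 46ℤ); it has no zero divisors, but without unity it is not an integral domain
Commutative: Yes
Integral domain: No
Has unity: No

46ℤ (multiples of 46): Commutative=Yes, Unity=No


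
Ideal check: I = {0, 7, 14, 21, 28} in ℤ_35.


Check ideal conditions for I = {0, 7, 14, 21, 28} in ℤ_35:
(1) I is an additive subgroup? Yes
(2) For r ∈ ℤ_35 and a ∈ I: r·a ∈ I? Yes

Yes, I is an ideal of ℤ_35


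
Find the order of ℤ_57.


ℤ_n has n elements.

|ℤ_57| = 57


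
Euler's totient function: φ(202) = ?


Factor n: 202 = 2 × 101
φ(n) = n · ∏(1 - 1/p) over distinct primes p | n
φ(202) = 202 · (1 - 1/2) · (1 - 1/101) = 100

φ(202) = 100


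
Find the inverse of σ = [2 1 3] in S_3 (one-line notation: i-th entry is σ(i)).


To find σ⁻¹, swap domain and range:
σ(1) = 2 → σ⁻¹(2) = 1
σ(2) = 1 → σ⁻¹(1) = 2
σ(3) = 3 → σ⁻¹(3) = 3

σ⁻¹ = [2 1 3]


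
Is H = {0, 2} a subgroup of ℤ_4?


Subgroup test for H = {0, 2} in (ℤ_4, +):
(1) 0 ∈ H? Yes
(2) Closure: for all a,b ∈ H, (a+b) mod 4 ∈ H? Yes
(3) Inverses: for all a ∈ H, -a mod 4 ∈ H? Yes

Yes, H is a subgroup of ℤ_4


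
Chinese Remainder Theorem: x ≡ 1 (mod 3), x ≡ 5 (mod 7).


m₁ = 3, m₂ = 7, gcd = 1, so CRT applies. M = m₁·m₂ = 21
Let M₁ = M/m₁ = 7, M₂ = M/m₂ = 3
Find y₁ ≡ M₁⁻¹ (mod m₁): 7⁻¹ ≡ 1 (mod 3)
Find y₂ ≡ M₂⁻¹ (mod m₂): 3⁻¹ ≡ 5 (mod 7)
x = a₁·M₁·y₁ + a₂·M₂·y₂ = 1·7·1 + 5·3·5 = 82
Reduce mod 21: x ≡ 19
Check: 19 mod 3 = 1 ✓, 19 mod 7 = 5 ✓

x ≡ 19 (mod 21)


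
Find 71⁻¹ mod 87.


Use the extended Euclidean algorithm to write 1 = 71·s + 87·t; then s mod 87 is the inverse.
Euclidean algorithm:
  71 = 0·87 + 71
  87 = 1·71 + 16
  71 = 4·16 + 7
  16 = 2·7 + 2
  7 = 3·2 + 1
  2 = 2·1 + 0
gcd(71,87) = 1
Back-substitution gives: 71·(38) + 87·(-31) = 1
So 71⁻¹ ≡ 38 ≡ 38 (mod 87)
Check: 71 × 38 = 2698 ≡ 1 (mod 87) ✓

71⁻¹ ≡ 38 (mod 87)


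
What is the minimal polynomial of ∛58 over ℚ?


∛58 satisfies x³ - 58 = 0, irreducible over ℚ (no rational root; 58 is not a perfect cube)

Minimal polynomial: x³ - 58


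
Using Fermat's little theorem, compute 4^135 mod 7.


Fermat's little theorem: if p is prime and gcd(a,p)=1, then a^(p-1) ≡ 1 (mod p)
p = 7 is prime, gcd(4,7) = 1
Reduce exponent: 135 mod 6 = 3
So 4^135 ≡ 4^3 (mod 7)
4^3 mod 7 = 1

4^135 ≡ 1 (mod 7)


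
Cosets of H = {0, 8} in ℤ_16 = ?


H = {0, 8}, |H| = 2
Number of cosets = |G|/|H| = 16/2 = 8
0 + H = {0, 8}
1 + H = {1, 9}
2 + H = {2, 10}
3 + H = {3, 11}
4 + H = {4, 12}
5 + H = {5, 13}
6 + H = {6, 14}
7 + H = {7, 15}

Cosets: 0+H={0,8}; 1+H={1,9}; 2+H={2,10}; 3+H={3,11}; 4+H={4,12}; 5+H={5,13}; 6+H={6,14}; 7+H={7,15}


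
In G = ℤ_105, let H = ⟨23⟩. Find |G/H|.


|⟨23⟩| = n / gcd(23, 105) = 105 / 1 = 105
H is normal (ℤ_105 is abelian).
|G/H| = |G| / |H| = 105 / 105 = 1

|G/H| = 1


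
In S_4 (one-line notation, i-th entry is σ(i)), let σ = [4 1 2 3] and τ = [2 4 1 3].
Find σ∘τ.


σ∘τ: apply τ first, then σ
1 →τ 2 →σ 1
2 →τ 4 →σ 3
3 →τ 1 →σ 4
4 →τ 3 →σ 2

σ∘τ = [1 3 4 2]


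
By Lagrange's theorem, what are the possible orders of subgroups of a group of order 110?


Lagrange's theorem: |H| divides |G|
|G| = 110
Divisors of 110: 1, 2, 5, 10, 11, 22, 55, 110

Possible subgroup orders: {1, 2, 5, 10, 11, 22, 55, 110}


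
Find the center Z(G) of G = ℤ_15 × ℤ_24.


Z(G) = {g ∈ G | gx = xg for all x ∈ G}
Direct product of abelian groups is abelian, so Z(G) = G

Z(ℤ_15 × ℤ_24) = ℤ_15 × ℤ_24


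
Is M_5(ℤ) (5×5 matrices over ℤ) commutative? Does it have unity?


Matrix multiplication is non-commutative for n ≥ 2; the identity matrix I is the unity; singular matrices give zero divisors, so not an integral domain
Commutative: No
Integral domain: No
Has unity: Yes

M_5(ℤ) (5×5 matrices over ℤ): Commutative=No, Unity=Yes


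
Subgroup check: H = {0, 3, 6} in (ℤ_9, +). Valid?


Subgroup test for H = {0, 3, 6} in (ℤ_9, +):
(1) 0 ∈ H? Yes
(2) Closure: for all a,b ∈ H, (a+b) mod 9 ∈ H? Yes
(3) Inverses: for all a ∈ H, -a mod 9 ∈ H? Yes

Yes, H is a subgroup of ℤ_9


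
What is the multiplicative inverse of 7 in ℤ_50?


Use the extended Euclidean algorithm to write 1 = 7·s + 50·t; then s mod 50 is the inverse.
Euclidean algorithm:
  7 = 0·50 + 7
  50 = 7·7 + 1
  7 = 7·1 + 0
gcd(7,50) = 1
Back-substitution gives: 7·(-7) + 50·(1) = 1
So 7⁻¹ ≡ -7 ≡ 43 (mod 50)
Check: 7 × 43 = 301 ≡ 1 (mod 50) ✓

7⁻¹ ≡ 43 (mod 50)


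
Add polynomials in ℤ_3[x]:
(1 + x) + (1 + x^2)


Add coefficients mod 3:
x^0: 1 + 1 = 2 (mod 3)
x^1: 1 + 0 = 1 (mod 3)
x^2: 0 + 1 = 1 (mod 3)
Result: 2 + x + x^2

f + g = 2 + x + x^2


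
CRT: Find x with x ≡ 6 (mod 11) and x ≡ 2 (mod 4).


m₁ = 11, m₂ = 4, gcd = 1, so CRT applies. M = m₁·m₂ = 44
Let M₁ = M/m₁ = 4, M₂ = M/m₂ = 11
Find y₁ ≡ M₁⁻¹ (mod m₁): 4⁻¹ ≡ 3 (mod 11)
Find y₂ ≡ M₂⁻¹ (mod m₂): 11⁻¹ ≡ 3 (mod 4)
x = a₁·M₁·y₁ + a₂·M₂·y₂ = 6·4·3 + 2·11·3 = 138
Reduce mod 44: x ≡ 6
Check: 6 mod 11 = 6 ✓, 6 mod 4 = 2 ✓

x ≡ 6 (mod 44)


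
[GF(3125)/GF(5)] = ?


GF(3125) = GF(5^5), so the extension degree is 5

[GF(3125)/GF(5)] = 5


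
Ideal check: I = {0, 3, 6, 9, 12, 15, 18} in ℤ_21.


Check ideal conditions for I = {0, 3, 6, 9, 12, 15, 18} in ℤ_21:
(1) I is an additive subgroup? Yes
(2) For r ∈ ℤ_21 and a ∈ I: r·a ∈ I? Yes

Yes, I is an ideal of ℤ_21


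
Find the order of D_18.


|D_n| = 2n (n rotations and n reflections)
|D_18| = 2×18 = 36

|D_18| = 36


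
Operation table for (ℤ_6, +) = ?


Elements: {0, 1, 2, 3, 4, 5}
Operation: addition mod 6
Entry (a, b) = (a + b) mod 6

Cayley table:
  | 0 | 1 | 2 | 3 | 4 | 5
0 | 0 | 1 | 2 | 3 | 4 | 5
1 | 1 | 2 | 3 | 4 | 5 | 0
2 | 2 | 3 | 4 | 5 | 0 | 1
3 | 3 | 4 | 5 | 0 | 1 | 2
4 | 4 | 5 | 0 | 1 | 2 | 3
5 | 5 | 0 | 1 | 2 | 3 | 4


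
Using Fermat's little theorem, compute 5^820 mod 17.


Fermat's little theorem: if p is prime and gcd(a,p)=1, then a^(p-1) ≡ 1 (mod p)
p = 17 is prime, gcd(5,17) = 1
Reduce exponent: 820 mod 16 = 4
So 5^820 ≡ 5^4 (mod 17)
5^4 mod 17 = 13

5^820 ≡ 13 (mod 17)


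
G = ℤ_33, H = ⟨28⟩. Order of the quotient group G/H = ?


|⟨28⟩| = n / gcd(28, 33) = 33 / 1 = 33
H is normal (ℤ_33 is abelian).
|G/H| = |G| / |H| = 33 / 33 = 1

|G/H| = 1


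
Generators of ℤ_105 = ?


g generates ℤ_n iff gcd(g,n) = 1
Prime factors of 105: 3, 5, 7
Generators are g ∈ {1,...,104} not divisible by any of these primes.
Generators: {1, 2, 4, 8, 11, 13, 16, 17, 19, 22, 23, 26, 29, 31, 32, 34, 37, 38, 41, 43, 44, 46, 47, 52, 53, 58, 59, 61, 62, 64, 67, 68, 71, 73, 74, 76, 79, 82, 83, 86, 88, 89, 92, 94, 97, 101, 103, 104}
Number of generators = φ(105) = 48

Generators of ℤ_105 = {1, 2, 4, 8, 11, 13, 16, 17, 19, 22, 23, 26, 29, 31, 32, 34, 37, 38, 41, 43, 44, 46, 47, 52, 53, 58, 59, 61, 62, 64, 67, 68, 71, 73, 74, 76, 79, 82, 83, 86, 88, 89, 92, 94, 97, 101, 103, 104}


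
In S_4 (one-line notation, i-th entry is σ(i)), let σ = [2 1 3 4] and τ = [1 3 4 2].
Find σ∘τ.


σ∘τ: apply τ first, then σ
1 →τ 1 →σ 2
2 →τ 3 →σ 3
3 →τ 4 →σ 4
4 →τ 2 →σ 1

σ∘τ = [2 3 4 1]


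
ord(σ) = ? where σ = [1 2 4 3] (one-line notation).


Cycle decomposition: (3 4)
Cycle lengths: 2
Order = lcm(2) = 2

ord(σ) = 2


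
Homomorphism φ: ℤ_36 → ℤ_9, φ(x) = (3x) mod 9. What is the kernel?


Kernel = preimage of identity
ker(φ) = {x ∈ ℤ_36 : 3x ≡ 0 (mod 9)}. Since 9 | 36, φ is well-defined. The kernel is the cyclic subgroup ⟨3⟩ of ℤ_36 (order 12), i.e. {0, 3, 6, 9, 12, 15, 18, 21, 24, 27, 30, 33}

ker(φ) = {0, 3, 6, 9, 12, 15, 18, 21, 24, 27, 30, 33}


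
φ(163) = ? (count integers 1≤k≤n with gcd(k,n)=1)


Factor n: 163 = 163
φ(n) = n · ∏(1 - 1/p) over distinct primes p | n
φ(163) = 163 · (1 - 1/163) = 162

φ(163) = 162


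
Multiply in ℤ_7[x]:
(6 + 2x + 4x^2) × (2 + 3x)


Expand and collect like terms; reduce coefficients mod 7:
x^0: 6·2 = 12 ≡ 5 (mod 7)
x^1: 6·3 + 2·2 = 22 ≡ 1 (mod 7)
x^2: 2·3 + 4·2 = 14 ≡ 0 (mod 7)
x^3: 4·3 = 12 ≡ 5 (mod 7)
Result: 5 + x + 5x^3

f · g = 5 + x + 5x^3


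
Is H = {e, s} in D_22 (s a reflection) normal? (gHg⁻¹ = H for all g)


H = {e, s} in D_22 (s a reflection)
r·s·r⁻¹ = sr⁻² ≠ s for n ≥ 3, so {e, s} is not closed under conjugation

No, not a normal subgroup


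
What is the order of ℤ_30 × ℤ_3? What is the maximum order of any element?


|ℤ_30 × ℤ_3| = 30 × 3 = 90
Max element order = lcm(30,3) = 30
Cyclic? No (gcd=3)

|ℤ_30×ℤ_3| = 90, max element order = 30


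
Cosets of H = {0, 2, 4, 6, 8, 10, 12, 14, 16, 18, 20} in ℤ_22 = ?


H = {0, 2, 4, 6, 8, 10, 12, 14, 16, 18, 20}, |H| = 11
Number of cosets = |G|/|H| = 22/11 = 2
0 + H = {0, 2, 4, 6, 8, 10, 12, 14, 16, 18, 20}
1 + H = {1, 3, 5, 7, 9, 11, 13, 15, 17, 19, 21}

Cosets: 0+H={0,2,4,6,8,10,12,14,16,18,20}; 1+H={1,3,5,7,9,11,13,15,17,19,21}


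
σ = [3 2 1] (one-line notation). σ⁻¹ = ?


To find σ⁻¹, swap domain and range:
σ(1) = 3 → σ⁻¹(3) = 1
σ(2) = 2 → σ⁻¹(2) = 2
σ(3) = 1 → σ⁻¹(1) = 3

σ⁻¹ = [3 2 1]


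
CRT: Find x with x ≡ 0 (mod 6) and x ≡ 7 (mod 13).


m₁ = 6, m₂ = 13, gcd = 1, so CRT applies. M = m₁·m₂ = 78
Let M₁ = M/m₁ = 13, M₂ = M/m₂ = 6
Find y₁ ≡ M₁⁻¹ (mod m₁): 13⁻¹ ≡ 1 (mod 6)
Find y₂ ≡ M₂⁻¹ (mod m₂): 6⁻¹ ≡ 11 (mod 13)
x = a₁·M₁·y₁ + a₂·M₂·y₂ = 0·13·1 + 7·6·11 = 462
Reduce mod 78: x ≡ 72
Check: 72 mod 6 = 0 ✓, 72 mod 13 = 7 ✓

x ≡ 72 (mod 78)


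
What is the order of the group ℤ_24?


ℤ_n has n elements.

|ℤ_24| = 24


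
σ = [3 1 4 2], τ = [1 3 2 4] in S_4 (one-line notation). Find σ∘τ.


σ∘τ: apply τ first, then σ
1 →τ 1 →σ 3
2 →τ 3 →σ 4
3 →τ 2 →σ 1
4 →τ 4 →σ 2

σ∘τ = [3 4 1 2]


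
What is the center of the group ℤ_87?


Z(G) = {g ∈ G | gx = xg for all x ∈ G}
ℤ_87 is abelian, so Z(G) = G

Z(ℤ_87) = ℤ_87


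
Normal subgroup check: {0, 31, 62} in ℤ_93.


H = {0, 31, 62} in ℤ_93
ℤ_93 is abelian; every subgroup of an abelian group is normal

Yes, normal subgroup


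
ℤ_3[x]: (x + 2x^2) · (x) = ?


Expand and collect like terms; reduce coefficients mod 3:
x^0: 0·0 = 0 ≡ 0 (mod 3)
x^1: 0·1 + 1·0 = 0 ≡ 0 (mod 3)
x^2: 1·1 + 2·0 = 1 ≡ 1 (mod 3)
x^3: 2·1 = 2 ≡ 2 (mod 3)
Result: x^2 + 2x^3

f · g = x^2 + 2x^3


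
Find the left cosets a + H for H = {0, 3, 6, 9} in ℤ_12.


H = {0, 3, 6, 9}, |H| = 4
Number of cosets = |G|/|H| = 12/4 = 3
0 + H = {0, 3, 6, 9}
1 + H = {1, 4, 7, 10}
2 + H = {2, 5, 8, 11}

Cosets: 0+H={0,3,6,9}; 1+H={1,4,7,10}; 2+H={2,5,8,11}


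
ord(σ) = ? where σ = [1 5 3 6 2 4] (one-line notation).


Cycle decomposition: (2 5) (4 6)
Cycle lengths: 2, 2
Order = lcm(2, 2) = 2

ord(σ) = 2


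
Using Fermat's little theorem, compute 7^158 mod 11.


Fermat's little theorem: if p is prime and gcd(a,p)=1, then a^(p-1) ≡ 1 (mod p)
p = 11 is prime, gcd(7,11) = 1
Reduce exponent: 158 mod 10 = 8
So 7^158 ≡ 7^8 (mod 11)
7^8 mod 11 = 9

7^158 ≡ 9 (mod 11)


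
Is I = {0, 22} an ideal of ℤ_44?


Check ideal conditions for I = {0, 22} in ℤ_44:
(1) I is an additive subgroup? Yes
(2) For r ∈ ℤ_44 and a ∈ I: r·a ∈ I? Yes

Yes, I is an ideal of ℤ_44


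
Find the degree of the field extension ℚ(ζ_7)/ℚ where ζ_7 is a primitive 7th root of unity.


[ℚ(ζ_n):ℚ] = deg Φ_n(x) = φ(n). Here φ(7) = 6

[ℚ(ζ_7)/ℚ where ζ_7 is a primitive 7th root of unity] = 6


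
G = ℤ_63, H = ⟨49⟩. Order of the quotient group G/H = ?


|⟨49⟩| = n / gcd(49, 63) = 63 / 7 = 9
H is normal (ℤ_63 is abelian).
|G/H| = |G| / |H| = 63 / 9 = 7

|G/H| = 7


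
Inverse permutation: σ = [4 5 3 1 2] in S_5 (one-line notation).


To find σ⁻¹, swap domain and range:
σ(1) = 4 → σ⁻¹(4) = 1
σ(2) = 5 → σ⁻¹(5) = 2
σ(3) = 3 → σ⁻¹(3) = 3
σ(4) = 1 → σ⁻¹(1) = 4
σ(5) = 2 → σ⁻¹(2) = 5

σ⁻¹ = [4 5 3 1 2]


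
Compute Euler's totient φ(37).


Factor n: 37 = 37
φ(n) = n · ∏(1 - 1/p) over distinct primes p | n
φ(37) = 37 · (1 - 1/37) = 36

φ(37) = 36


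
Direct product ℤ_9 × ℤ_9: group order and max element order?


|ℤ_9 × ℤ_9| = 9 × 9 = 81
Max element order = lcm(9,9) = 9
Cyclic? No (gcd=9)

|ℤ_9×ℤ_9| = 81, max element order = 9


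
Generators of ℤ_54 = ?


g generates ℤ_n iff gcd(g,n) = 1
Prime factors of 54: 2, 3
Generators are g ∈ {1,...,53} not divisible by any of these primes.
Generators: {1, 5, 7, 11, 13, 17, 19, 23, 25, 29, 31, 35, 37, 41, 43, 47, 49, 53}
Number of generators = φ(54) = 18

Generators of ℤ_54 = {1, 5, 7, 11, 13, 17, 19, 23, 25, 29, 31, 35, 37, 41, 43, 47, 49, 53}


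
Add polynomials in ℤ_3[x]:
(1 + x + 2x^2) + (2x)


Add coefficients mod 3:
x^0: 1 + 0 = 1 (mod 3)
x^1: 1 + 2 = 0 (mod 3)
x^2: 2 + 0 = 2 (mod 3)
Result: 1 + 2x^2

f + g = 1 + 2x^2


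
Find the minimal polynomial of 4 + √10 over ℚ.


Let α = 4 + √10. Then α - 4 = √10, so (α - 4)² = 10, giving α² - 8α + 6 = 0. Degree 2 and α ∉ ℚ, so this is the minimal polynomial.

Minimal polynomial: x² - 8x + 6


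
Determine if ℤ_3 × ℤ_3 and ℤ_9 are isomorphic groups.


Comparing ℤ_3 × ℤ_3 and ℤ_9:
gcd(3,3) = 3 ≠ 1. Max element order in ℤ_3×ℤ_3 is lcm(3,3) = 3 < 9, so it has no element of order 9

No, ℤ_3 × ℤ_3 ≇ ℤ_9


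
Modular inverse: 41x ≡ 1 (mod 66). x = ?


Use the extended Euclidean algorithm to write 1 = 41·s + 66·t; then s mod 66 is the inverse.
Euclidean algorithm:
  41 = 0·66 + 41
  66 = 1·41 + 25
  41 = 1·25 + 16
  25 = 1·16 + 9
  16 = 1·9 + 7
  9 = 1·7 + 2
  7 = 3·2 + 1
  2 = 2·1 + 0
gcd(41,66) = 1
Back-substitution gives: 41·(29) + 66·(-18) = 1
So 41⁻¹ ≡ 29 ≡ 29 (mod 66)
Check: 41 × 29 = 1189 ≡ 1 (mod 66) ✓

41⁻¹ ≡ 29 (mod 66)


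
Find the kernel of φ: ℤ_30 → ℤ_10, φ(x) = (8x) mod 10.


Kernel = preimage of identity
ker(φ) = {x ∈ ℤ_30 : 8x ≡ 0 (mod 10)}. Since 10 | 30, φ is well-defined. The kernel is the cyclic subgroup ⟨5⟩ of ℤ_30 (order 6), i.e. {0, 5, 10, 15, 20, 25}

ker(φ) = {0, 5, 10, 15, 20, 25}


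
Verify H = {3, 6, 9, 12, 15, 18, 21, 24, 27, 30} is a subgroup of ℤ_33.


Subgroup test for H = {3, 6, 9, 12, 15, 18, 21, 24, 27, 30} in (ℤ_33, +):
(1) 0 ∈ H? No
(2) Closure: for all a,b ∈ H, (a+b) mod 33 ∈ H? No  [counterexample: 3 + 30 = 0 ∉ H]
(3) Inverses: for all a ∈ H, -a mod 33 ∈ H? Yes

No, H is not a subgroup of ℤ_33


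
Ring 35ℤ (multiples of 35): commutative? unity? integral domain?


35ℤ is a commutative ring under +,× but has no multiplicative identity (1 ∉ 35ℤ); it has no zero divisors, but without unity it is not an integral domain
Commutative: Yes
Integral domain: No
Has unity: No

35ℤ (multiples of 35): Commutative=Yes, Unity=No


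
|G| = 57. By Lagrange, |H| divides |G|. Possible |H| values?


Lagrange's theorem: |H| divides |G|
|G| = 57
Divisors of 57: 1, 3, 19, 57

Possible subgroup orders: {1, 3, 19, 57}


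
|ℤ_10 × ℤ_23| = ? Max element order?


|ℤ_10 × ℤ_23| = 10 × 23 = 230
Max element order = lcm(10,23) = 230
Cyclic? Yes (gcd=1)

|ℤ_10×ℤ_23| = 230, max element order = 230


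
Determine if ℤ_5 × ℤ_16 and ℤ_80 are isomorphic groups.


Comparing ℤ_5 × ℤ_16 and ℤ_80:
gcd(5,16) = 1, so ℤ_5 × ℤ_16 ≅ ℤ_80 (CRT)

Yes, ℤ_5 × ℤ_16 ≅ ℤ_80


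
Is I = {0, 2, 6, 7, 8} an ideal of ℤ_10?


Check ideal conditions for I = {0, 2, 6, 7, 8} in ℤ_10:
(1) I is an additive subgroup? No
(2) For r ∈ ℤ_10 and a ∈ I: r·a ∈ I? No  [counterexample: r=2, a=2, r·a mod 10 = 4 ∉ I]

No, I is not an ideal of ℤ_10


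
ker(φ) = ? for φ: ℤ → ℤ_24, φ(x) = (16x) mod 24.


Kernel = preimage of identity
ker(φ) = {x ∈ ℤ : 16x ≡ 0 (mod 24)}. gcd(16,24) = 8, so 16x ≡ 0 (mod 24) ⟺ x ≡ 0 (mod 24/8 = 3). Hence ker(φ) = 3ℤ

ker(φ) = 3ℤ


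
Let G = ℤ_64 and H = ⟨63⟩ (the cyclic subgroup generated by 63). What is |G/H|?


|⟨63⟩| = n / gcd(63, 64) = 64 / 1 = 64
H is normal (ℤ_64 is abelian).
|G/H| = |G| / |H| = 64 / 64 = 1

|G/H| = 1


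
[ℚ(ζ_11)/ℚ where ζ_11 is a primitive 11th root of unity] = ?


[ℚ(ζ_n):ℚ] = deg Φ_n(x) = φ(n). Here φ(11) = 10

[ℚ(ζ_11)/ℚ where ζ_11 is a primitive 11th root of unity] = 10


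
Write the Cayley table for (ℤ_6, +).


Elements: {0, 1, 2, 3, 4, 5}
Operation: addition mod 6
Entry (a, b) = (a + b) mod 6

Cayley table:
  | 0 | 1 | 2 | 3 | 4 | 5
0 | 0 | 1 | 2 | 3 | 4 | 5
1 | 1 | 2 | 3 | 4 | 5 | 0
2 | 2 | 3 | 4 | 5 | 0 | 1
3 | 3 | 4 | 5 | 0 | 1 | 2
4 | 4 | 5 | 0 | 1 | 2 | 3
5 | 5 | 0 | 1 | 2 | 3 | 4


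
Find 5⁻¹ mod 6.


Use the extended Euclidean algorithm to write 1 = 5·s + 6·t; then s mod 6 is the inverse.
Euclidean algorithm:
  5 = 0·6 + 5
  6 = 1·5 + 1
  5 = 5·1 + 0
gcd(5,6) = 1
Back-substitution gives: 5·(-1) + 6·(1) = 1
So 5⁻¹ ≡ -1 ≡ 5 (mod 6)
Check: 5 × 5 = 25 ≡ 1 (mod 6) ✓

5⁻¹ ≡ 5 (mod 6)


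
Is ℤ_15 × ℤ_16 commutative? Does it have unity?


Direct product ring; commutative with unity (1,1); but (1,0)·(0,1) = (0,0) gives zero divisors, so not an integral domain
Commutative: Yes
Integral domain: No
Has unity: Yes

ℤ_15 × ℤ_16: Commutative=Yes, Unity=Yes


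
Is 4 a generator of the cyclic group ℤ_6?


g generates ℤ_n iff gcd(g, n) = 1
gcd(4, 6) = 2
Since gcd = 2 ≠ 1, ⟨4⟩ has order 3 < 6, so 4 is not a generator.

No, 4 does not generate ℤ_6


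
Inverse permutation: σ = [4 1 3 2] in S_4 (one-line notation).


To find σ⁻¹, swap domain and range:
σ(1) = 4 → σ⁻¹(4) = 1
σ(2) = 1 → σ⁻¹(1) = 2
σ(3) = 3 → σ⁻¹(3) = 3
σ(4) = 2 → σ⁻¹(2) = 4

σ⁻¹ = [2 4 3 1]


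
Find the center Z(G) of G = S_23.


Z(G) = {g ∈ G | gx = xg for all x ∈ G}
S_n is non-abelian for n ≥ 3; Z(S_23) is trivial

Z(S_23) = {e}


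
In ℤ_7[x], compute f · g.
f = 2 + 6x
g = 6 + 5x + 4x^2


Expand and collect like terms; reduce coefficients mod 7:
x^0: 2·6 = 12 ≡ 5 (mod 7)
x^1: 2·5 + 6·6 = 46 ≡ 4 (mod 7)
x^2: 2·4 + 6·5 = 38 ≡ 3 (mod 7)
x^3: 6·4 = 24 ≡ 3 (mod 7)
Result: 5 + 4x + 3x^2 + 3x^3

f · g = 5 + 4x + 3x^2 + 3x^3


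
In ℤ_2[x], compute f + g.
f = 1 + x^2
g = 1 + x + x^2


Add coefficients mod 2:
x^0: 1 + 1 = 0 (mod 2)
x^1: 0 + 1 = 1 (mod 2)
x^2: 1 + 1 = 0 (mod 2)
Result: x

f + g = x


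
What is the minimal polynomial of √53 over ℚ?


√53 satisfies x² - 53 = 0, irreducible over ℚ since 53 is squarefree

Minimal polynomial: x² - 53


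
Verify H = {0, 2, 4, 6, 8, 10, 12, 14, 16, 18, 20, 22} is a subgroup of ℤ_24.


Subgroup test for H = {0, 2, 4, 6, 8, 10, 12, 14, 16, 18, 20, 22} in (ℤ_24, +):
(1) 0 ∈ H? Yes
(2) Closure: for all a,b ∈ H, (a+b) mod 24 ∈ H? Yes
(3) Inverses: for all a ∈ H, -a mod 24 ∈ H? Yes

Yes, H is a subgroup of ℤ_24


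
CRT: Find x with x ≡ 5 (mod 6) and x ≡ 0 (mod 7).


m₁ = 6, m₂ = 7, gcd = 1, so CRT applies. M = m₁·m₂ = 42
Let M₁ = M/m₁ = 7, M₂ = M/m₂ = 6
Find y₁ ≡ M₁⁻¹ (mod m₁): 7⁻¹ ≡ 1 (mod 6)
Find y₂ ≡ M₂⁻¹ (mod m₂): 6⁻¹ ≡ 6 (mod 7)
x = a₁·M₁·y₁ + a₂·M₂·y₂ = 5·7·1 + 0·6·6 = 35
Reduce mod 42: x ≡ 35
Check: 35 mod 6 = 5 ✓, 35 mod 7 = 0 ✓

x ≡ 35 (mod 42)


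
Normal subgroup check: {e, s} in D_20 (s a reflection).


H = {e, s} in D_20 (s a reflection)
r·s·r⁻¹ = sr⁻² ≠ s for n ≥ 3, so {e, s} is not closed under conjugation

No, not a normal subgroup


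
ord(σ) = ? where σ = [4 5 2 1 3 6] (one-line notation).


Cycle decomposition: (1 4) (2 5 3)
Cycle lengths: 2, 3
Order = lcm(2, 3) = 6

ord(σ) = 6


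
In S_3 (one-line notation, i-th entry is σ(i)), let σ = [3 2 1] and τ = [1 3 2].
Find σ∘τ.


σ∘τ: apply τ first, then σ
1 →τ 1 →σ 3
2 →τ 3 →σ 1
3 →τ 2 →σ 2

σ∘τ = [3 1 2]


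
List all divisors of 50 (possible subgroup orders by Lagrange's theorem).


Lagrange's theorem: |H| divides |G|
|G| = 50
Divisors of 50: 1, 2, 5, 10, 25, 50

Possible subgroup orders: {1, 2, 5, 10, 25, 50}


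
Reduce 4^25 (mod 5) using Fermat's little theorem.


Fermat's little theorem: if p is prime and gcd(a,p)=1, then a^(p-1) ≡ 1 (mod p)
p = 5 is prime, gcd(4,5) = 1
Reduce exponent: 25 mod 4 = 1
So 4^25 ≡ 4^1 (mod 5)
4^1 mod 5 = 4

4^25 ≡ 4 (mod 5)


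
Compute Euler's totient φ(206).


Factor n: 206 = 2 × 103
φ(n) = n · ∏(1 - 1/p) over distinct primes p | n
φ(206) = 206 · (1 - 1/2) · (1 - 1/103) = 102

φ(206) = 102


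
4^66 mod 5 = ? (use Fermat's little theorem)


Fermat's little theorem: if p is prime and gcd(a,p)=1, then a^(p-1) ≡ 1 (mod p)
p = 5 is prime, gcd(4,5) = 1
Reduce exponent: 66 mod 4 = 2
So 4^66 ≡ 4^2 (mod 5)
4^2 mod 5 = 1

4^66 ≡ 1 (mod 5)


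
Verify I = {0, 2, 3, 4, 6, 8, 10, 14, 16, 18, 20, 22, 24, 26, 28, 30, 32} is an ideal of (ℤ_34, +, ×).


Check ideal conditions for I = {0, 2, 3, 4, 6, 8, 10, 14, 16, 18, 20, 22, 24, 26, 28, 30, 32} in ℤ_34:
(1) I is an additive subgroup? No
(2) For r ∈ ℤ_34 and a ∈ I: r·a ∈ I? No  [counterexample: r=2, a=6, r·a mod 34 = 12 ∉ I]

No, I is not an ideal of ℤ_34


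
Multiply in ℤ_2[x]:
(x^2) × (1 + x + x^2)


Expand and collect like terms; reduce coefficients mod 2:
x^0: 0·1 = 0 ≡ 0 (mod 2)
x^1: 0·1 + 0·1 = 0 ≡ 0 (mod 2)
x^2: 0·1 + 0·1 + 1·1 = 1 ≡ 1 (mod 2)
x^3: 0·1 + 1·1 = 1 ≡ 1 (mod 2)
x^4: 1·1 = 1 ≡ 1 (mod 2)
Result: x^2 + x^3 + x^4

f · g = x^2 + x^3 + x^4


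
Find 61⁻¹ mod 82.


Use the extended Euclidean algorithm to write 1 = 61·s + 82·t; then s mod 82 is the inverse.
Euclidean algorithm:
  61 = 0·82 + 61
  82 = 1·61 + 21
  61 = 2·21 + 19
  21 = 1·19 + 2
  19 = 9·2 + 1
  2 = 2·1 + 0
gcd(61,82) = 1
Back-substitution gives: 61·(39) + 82·(-29) = 1
So 61⁻¹ ≡ 39 ≡ 39 (mod 82)
Check: 61 × 39 = 2379 ≡ 1 (mod 82) ✓

61⁻¹ ≡ 39 (mod 82)


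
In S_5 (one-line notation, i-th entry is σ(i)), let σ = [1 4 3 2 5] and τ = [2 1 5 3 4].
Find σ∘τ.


σ∘τ: apply τ first, then σ
1 →τ 2 →σ 4
2 →τ 1 →σ 1
3 →τ 5 →σ 5
4 →τ 3 →σ 3
5 →τ 4 →σ 2

σ∘τ = [4 1 5 3 2]


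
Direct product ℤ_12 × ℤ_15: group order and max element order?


|ℤ_12 × ℤ_15| = 12 × 15 = 180
Max element order = lcm(12,15) = 60
Cyclic? No (gcd=3)

|ℤ_12×ℤ_15| = 180, max element order = 60


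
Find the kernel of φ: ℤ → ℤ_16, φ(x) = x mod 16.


Kernel = preimage of identity
ker(φ) = {x ∈ ℤ : x ≡ 0 (mod 16)} = 16ℤ = {0, ±16, ±32, ...}

ker(φ) = 16ℤ


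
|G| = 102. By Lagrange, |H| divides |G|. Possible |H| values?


Lagrange's theorem: |H| divides |G|
|G| = 102
Divisors of 102: 1, 2, 3, 6, 17, 34, 51, 102

Possible subgroup orders: {1, 2, 3, 6, 17, 34, 51, 102}


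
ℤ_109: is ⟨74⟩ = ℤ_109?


g generates ℤ_n iff gcd(g, n) = 1
gcd(74, 109) = 1
Since gcd = 1, 74 is a generator.

Yes, 74 generates ℤ_109


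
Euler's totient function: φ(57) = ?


Factor n: 57 = 3 × 19
φ(n) = n · ∏(1 - 1/p) over distinct primes p | n
φ(57) = 57 · (1 - 1/3) · (1 - 1/19) = 36

φ(57) = 36


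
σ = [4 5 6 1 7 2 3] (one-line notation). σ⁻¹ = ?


To find σ⁻¹, swap domain and range:
σ(1) = 4 → σ⁻¹(4) = 1
σ(2) = 5 → σ⁻¹(5) = 2
σ(3) = 6 → σ⁻¹(6) = 3
σ(4) = 1 → σ⁻¹(1) = 4
σ(5) = 7 → σ⁻¹(7) = 5
σ(6) = 2 → σ⁻¹(2) = 6
σ(7) = 3 → σ⁻¹(3) = 7

σ⁻¹ = [4 6 7 1 2 3 5]


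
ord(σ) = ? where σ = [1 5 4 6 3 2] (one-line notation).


Cycle decomposition: (2 5 3 4 6)
Cycle lengths: 5
Order = lcm(5) = 5

ord(σ) = 5


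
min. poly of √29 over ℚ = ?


√29 satisfies x² - 29 = 0, irreducible over ℚ since 29 is squarefree

Minimal polynomial: x² - 29


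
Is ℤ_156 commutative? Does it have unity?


ℤ_156 is a commutative ring with unity 1; 156 = 2×78 is composite, so 2·78 ≡ 0 gives zero divisors (not an integral domain)
Commutative: Yes
Integral domain: No
Has unity: Yes

ℤ_156: Commutative=Yes, Unity=Yes


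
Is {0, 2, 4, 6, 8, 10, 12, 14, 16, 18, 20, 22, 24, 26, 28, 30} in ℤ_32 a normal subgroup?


H = {0, 2, 4, 6, 8, 10, 12, 14, 16, 18, 20, 22, 24, 26, 28, 30} in ℤ_32
ℤ_32 is abelian; every subgroup of an abelian group is normal

Yes, normal subgroup


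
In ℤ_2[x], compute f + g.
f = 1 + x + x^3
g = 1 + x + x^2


Add coefficients mod 2:
x^0: 1 + 1 = 0 (mod 2)
x^1: 1 + 1 = 0 (mod 2)
x^2: 0 + 1 = 1 (mod 2)
x^3: 1 + 0 = 1 (mod 2)
Result: x^2 + x^3

f + g = x^2 + x^3


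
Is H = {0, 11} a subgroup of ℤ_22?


Subgroup test for H = {0, 11} in (ℤ_22, +):
(1) 0 ∈ H? Yes
(2) Closure: for all a,b ∈ H, (a+b) mod 22 ∈ H? Yes
(3) Inverses: for all a ∈ H, -a mod 22 ∈ H? Yes

Yes, H is a subgroup of ℤ_22


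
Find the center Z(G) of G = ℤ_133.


Z(G) = {g ∈ G | gx = xg for all x ∈ G}
ℤ_133 is abelian, so Z(G) = G

Z(ℤ_133) = ℤ_133


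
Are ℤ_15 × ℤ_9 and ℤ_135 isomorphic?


Comparing ℤ_15 × ℤ_9 and ℤ_135:
gcd(15,9) = 3 ≠ 1. Max element order in ℤ_15×ℤ_9 is lcm(15,9) = 45 < 135, so it has no element of order 135

No, ℤ_15 × ℤ_9 ≇ ℤ_135


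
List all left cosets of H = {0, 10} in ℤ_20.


H = {0, 10}, |H| = 2
Number of cosets = |G|/|H| = 20/2 = 10
0 + H = {0, 10}
1 + H = {1, 11}
2 + H = {2, 12}
3 + H = {3, 13}
4 + H = {4, 14}
5 + H = {5, 15}
6 + H = {6, 16}
7 + H = {7, 17}
8 + H = {8, 18}
9 + H = {9, 19}

Cosets: 0+H={0,10}; 1+H={1,11}; 2+H={2,12}; 3+H={3,13}; 4+H={4,14}; 5+H={5,15}; 6+H={6,16}; 7+H={7,17}; 8+H={8,18}; 9+H={9,19}


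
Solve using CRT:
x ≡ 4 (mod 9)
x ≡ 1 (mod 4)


m₁ = 9, m₂ = 4, gcd = 1, so CRT applies. M = m₁·m₂ = 36
Let M₁ = M/m₁ = 4, M₂ = M/m₂ = 9
Find y₁ ≡ M₁⁻¹ (mod m₁): 4⁻¹ ≡ 7 (mod 9)
Find y₂ ≡ M₂⁻¹ (mod m₂): 9⁻¹ ≡ 1 (mod 4)
x = a₁·M₁·y₁ + a₂·M₂·y₂ = 4·4·7 + 1·9·1 = 121
Reduce mod 36: x ≡ 13
Check: 13 mod 9 = 4 ✓, 13 mod 4 = 1 ✓

x ≡ 13 (mod 36)


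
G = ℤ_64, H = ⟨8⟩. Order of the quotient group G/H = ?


|⟨8⟩| = n / gcd(8, 64) = 64 / 8 = 8
H is normal (ℤ_64 is abelian).
|G/H| = |G| / |H| = 64 / 8 = 8

|G/H| = 8


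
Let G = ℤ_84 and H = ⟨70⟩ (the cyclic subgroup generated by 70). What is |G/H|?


|⟨70⟩| = n / gcd(70, 84) = 84 / 14 = 6
H is normal (ℤ_84 is abelian).
|G/H| = |G| / |H| = 84 / 6 = 14

|G/H| = 14


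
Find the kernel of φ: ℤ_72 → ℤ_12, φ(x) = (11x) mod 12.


Kernel = preimage of identity
ker(φ) = {x ∈ ℤ_72 : 11x ≡ 0 (mod 12)}. Since 12 | 72, φ is well-defined. The kernel is the cyclic subgroup ⟨12⟩ of ℤ_72 (order 6), i.e. {0, 12, 24, 36, 48, 60}

ker(φ) = {0, 12, 24, 36, 48, 60}


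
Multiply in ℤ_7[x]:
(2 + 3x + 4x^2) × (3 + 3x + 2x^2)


Expand and collect like terms; reduce coefficients mod 7:
x^0: 2·3 = 6 ≡ 6 (mod 7)
x^1: 2·3 + 3·3 = 15 ≡ 1 (mod 7)
x^2: 2·2 + 3·3 + 4·3 = 25 ≡ 4 (mod 7)
x^3: 3·2 + 4·3 = 18 ≡ 4 (mod 7)
x^4: 4·2 = 8 ≡ 1 (mod 7)
Result: 6 + x + 4x^2 + 4x^3 + x^4

f · g = 6 + x + 4x^2 + 4x^3 + x^4


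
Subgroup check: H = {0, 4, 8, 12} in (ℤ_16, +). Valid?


Subgroup test for H = {0, 4, 8, 12} in (ℤ_16, +):
(1) 0 ∈ H? Yes
(2) Closure: for all a,b ∈ H, (a+b) mod 16 ∈ H? Yes
(3) Inverses: for all a ∈ H, -a mod 16 ∈ H? Yes

Yes, H is a subgroup of ℤ_16


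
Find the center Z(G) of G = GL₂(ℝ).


Z(G) = {g ∈ G | gx = xg for all x ∈ G}
Only scalar multiples of the identity commute with all invertible matrices

Z(GL₂(ℝ)) = {aI : a ∈ ℝ, a ≠ 0}


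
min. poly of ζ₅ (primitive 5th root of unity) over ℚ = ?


ζ₅ is a root of Φ₅(x) = x⁴ + x³ + x² + x + 1, irreducible over ℚ

Minimal polynomial: x⁴ + x³ + x² + x + 1


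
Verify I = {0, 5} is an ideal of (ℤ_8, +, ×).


Check ideal conditions for I = {0, 5} in ℤ_8:
(1) I is an additive subgroup? No
(2) For r ∈ ℤ_8 and a ∈ I: r·a ∈ I? No  [counterexample: r=2, a=5, r·a mod 8 = 2 ∉ I]

No, I is not an ideal of ℤ_8


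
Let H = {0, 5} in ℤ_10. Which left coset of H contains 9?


9 + H = {9 + h (mod 10) : h ∈ H}
9+0=9, 9+5=4
9 + H = {4, 9} = 4 + H

9 + H = {4, 9}


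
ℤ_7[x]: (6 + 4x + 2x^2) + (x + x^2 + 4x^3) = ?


Add coefficients mod 7:
x^0: 6 + 0 = 6 (mod 7)
x^1: 4 + 1 = 5 (mod 7)
x^2: 2 + 1 = 3 (mod 7)
x^3: 0 + 4 = 4 (mod 7)
Result: 6 + 5x + 3x^2 + 4x^3

f + g = 6 + 5x + 3x^2 + 4x^3


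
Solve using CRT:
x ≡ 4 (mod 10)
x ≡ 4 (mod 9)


m₁ = 10, m₂ = 9, gcd = 1, so CRT applies. M = m₁·m₂ = 90
Let M₁ = M/m₁ = 9, M₂ = M/m₂ = 10
Find y₁ ≡ M₁⁻¹ (mod m₁): 9⁻¹ ≡ 9 (mod 10)
Find y₂ ≡ M₂⁻¹ (mod m₂): 10⁻¹ ≡ 1 (mod 9)
x = a₁·M₁·y₁ + a₂·M₂·y₂ = 4·9·9 + 4·10·1 = 364
Reduce mod 90: x ≡ 4
Check: 4 mod 10 = 4 ✓, 4 mod 9 = 4 ✓

x ≡ 4 (mod 90)


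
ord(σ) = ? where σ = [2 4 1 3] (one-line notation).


Cycle decomposition: (1 2 4 3)
Cycle lengths: 4
Order = lcm(4) = 4

ord(σ) = 4


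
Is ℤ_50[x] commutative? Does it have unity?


ℤ_50 has zero divisors (2·25 ≡ 0), and these lift to constant zero divisors in ℤ_50[x]; so not an integral domain
Commutative: Yes
Integral domain: No
Has unity: Yes

ℤ_50[x]: Commutative=Yes, Unity=Yes


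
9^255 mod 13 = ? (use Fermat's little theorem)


Fermat's little theorem: if p is prime and gcd(a,p)=1, then a^(p-1) ≡ 1 (mod p)
p = 13 is prime, gcd(9,13) = 1
Reduce exponent: 255 mod 12 = 3
So 9^255 ≡ 9^3 (mod 13)
9^3 mod 13 = 1

9^255 ≡ 1 (mod 13)


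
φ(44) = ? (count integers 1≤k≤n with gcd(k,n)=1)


Factor n: 44 = 2^2 × 11
φ(n) = n · ∏(1 - 1/p) over distinct primes p | n
φ(44) = 44 · (1 - 1/2) · (1 - 1/11) = 20

φ(44) = 20


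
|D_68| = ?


|D_n| = 2n (n rotations and n reflections)
|D_68| = 2×68 = 136

|D_68| = 136


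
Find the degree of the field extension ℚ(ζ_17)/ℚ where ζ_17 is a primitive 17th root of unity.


[ℚ(ζ_n):ℚ] = deg Φ_n(x) = φ(n). Here φ(17) = 16

[ℚ(ζ_17)/ℚ where ζ_17 is a primitive 17th root of unity] = 16


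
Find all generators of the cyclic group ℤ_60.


g generates ℤ_n iff gcd(g,n) = 1
Prime factors of 60: 2, 3, 5
Generators are g ∈ {1,...,59} not divisible by any of these primes.
Generators: {1, 7, 11, 13, 17, 19, 23, 29, 31, 37, 41, 43, 47, 49, 53, 59}
Number of generators = φ(60) = 16

Generators of ℤ_60 = {1, 7, 11, 13, 17, 19, 23, 29, 31, 37, 41, 43, 47, 49, 53, 59}


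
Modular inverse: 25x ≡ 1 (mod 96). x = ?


Use the extended Euclidean algorithm to write 1 = 25·s + 96·t; then s mod 96 is the inverse.
Euclidean algorithm:
  25 = 0·96 + 25
  96 = 3·25 + 21
  25 = 1·21 + 4
  21 = 5·4 + 1
  4 = 4·1 + 0
gcd(25,96) = 1
Back-substitution gives: 25·(-23) + 96·(6) = 1
So 25⁻¹ ≡ -23 ≡ 73 (mod 96)
Check: 25 × 73 = 1825 ≡ 1 (mod 96) ✓

25⁻¹ ≡ 73 (mod 96)


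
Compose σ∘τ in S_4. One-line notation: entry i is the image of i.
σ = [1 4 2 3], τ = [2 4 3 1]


σ∘τ: apply τ first, then σ
1 →τ 2 →σ 4
2 →τ 4 →σ 3
3 →τ 3 →σ 2
4 →τ 1 →σ 1

σ∘τ = [4 3 2 1]


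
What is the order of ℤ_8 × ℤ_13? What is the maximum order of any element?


|ℤ_8 × ℤ_13| = 8 × 13 = 104
Max element order = lcm(8,13) = 104
Cyclic? Yes (gcd=1)

|ℤ_8×ℤ_13| = 104, max element order = 104


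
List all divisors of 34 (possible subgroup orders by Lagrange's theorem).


Lagrange's theorem: |H| divides |G|
|G| = 34
Divisors of 34: 1, 2, 17, 34

Possible subgroup orders: {1, 2, 17, 34}


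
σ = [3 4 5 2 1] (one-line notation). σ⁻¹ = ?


To find σ⁻¹, swap domain and range:
σ(1) = 3 → σ⁻¹(3) = 1
σ(2) = 4 → σ⁻¹(4) = 2
σ(3) = 5 → σ⁻¹(5) = 3
σ(4) = 2 → σ⁻¹(2) = 4
σ(5) = 1 → σ⁻¹(1) = 5

σ⁻¹ = [5 4 1 2 3]


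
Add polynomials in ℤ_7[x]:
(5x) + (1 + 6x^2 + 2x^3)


Add coefficients mod 7:
x^0: 0 + 1 = 1 (mod 7)
x^1: 5 + 0 = 5 (mod 7)
x^2: 0 + 6 = 6 (mod 7)
x^3: 0 + 2 = 2 (mod 7)
Result: 1 + 5x + 6x^2 + 2x^3

f + g = 1 + 5x + 6x^2 + 2x^3


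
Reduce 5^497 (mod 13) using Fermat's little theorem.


Fermat's little theorem: if p is prime and gcd(a,p)=1, then a^(p-1) ≡ 1 (mod p)
p = 13 is prime, gcd(5,13) = 1
Reduce exponent: 497 mod 12 = 5
So 5^497 ≡ 5^5 (mod 13)
5^5 mod 13 = 5

5^497 ≡ 5 (mod 13)


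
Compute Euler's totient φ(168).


Factor n: 168 = 2^3 × 3 × 7
φ(n) = n · ∏(1 - 1/p) over distinct primes p | n
φ(168) = 168 · (1 - 1/2) · (1 - 1/3) · (1 - 1/7) = 48

φ(168) = 48


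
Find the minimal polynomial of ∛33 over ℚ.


∛33 satisfies x³ - 33 = 0, irreducible over ℚ (no rational root; 33 is not a perfect cube)

Minimal polynomial: x³ - 33


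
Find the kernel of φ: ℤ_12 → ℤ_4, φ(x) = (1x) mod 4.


Kernel = preimage of identity
ker(φ) = {x ∈ ℤ_12 : 1x ≡ 0 (mod 4)}. Since 4 | 12, φ is well-defined. The kernel is the cyclic subgroup ⟨4⟩ of ℤ_12 (order 3), i.e. {0, 4, 8}

ker(φ) = {0, 4, 8}


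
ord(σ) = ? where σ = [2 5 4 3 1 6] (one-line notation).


Cycle decomposition: (1 2 5) (3 4)
Cycle lengths: 3, 2
Order = lcm(3, 2) = 6

ord(σ) = 6


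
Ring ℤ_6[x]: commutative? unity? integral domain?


ℤ_6 has zero divisors (2·3 ≡ 0), and these lift to constant zero divisors in ℤ_6[x]; so not an integral domain
Commutative: Yes
Integral domain: No
Has unity: Yes

ℤ_6[x]: Commutative=Yes, Unity=Yes


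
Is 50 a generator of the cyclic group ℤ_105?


g generates ℤ_n iff gcd(g, n) = 1
gcd(50, 105) = 5
Since gcd = 5 ≠ 1, ⟨50⟩ has order 21 < 105, so 50 is not a generator.

No, 50 does not generate ℤ_105


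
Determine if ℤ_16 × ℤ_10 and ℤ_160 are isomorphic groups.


Comparing ℤ_16 × ℤ_10 and ℤ_160:
gcd(16,10) = 2 ≠ 1. Max element order in ℤ_16×ℤ_10 is lcm(16,10) = 80 < 160, so it has no element of order 160

No, ℤ_16 × ℤ_10 ≇ ℤ_160


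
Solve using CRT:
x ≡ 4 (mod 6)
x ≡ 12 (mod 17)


m₁ = 6, m₂ = 17, gcd = 1, so CRT applies. M = m₁·m₂ = 102
Let M₁ = M/m₁ = 17, M₂ = M/m₂ = 6
Find y₁ ≡ M₁⁻¹ (mod m₁): 17⁻¹ ≡ 5 (mod 6)
Find y₂ ≡ M₂⁻¹ (mod m₂): 6⁻¹ ≡ 3 (mod 17)
x = a₁·M₁·y₁ + a₂·M₂·y₂ = 4·17·5 + 12·6·3 = 556
Reduce mod 102: x ≡ 46
Check: 46 mod 6 = 4 ✓, 46 mod 17 = 12 ✓

x ≡ 46 (mod 102)


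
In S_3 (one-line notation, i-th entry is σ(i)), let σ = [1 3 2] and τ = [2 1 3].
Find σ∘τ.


σ∘τ: apply τ first, then σ
1 →τ 2 →σ 3
2 →τ 1 →σ 1
3 →τ 3 →σ 2

σ∘τ = [3 1 2]


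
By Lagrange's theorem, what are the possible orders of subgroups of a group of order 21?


Lagrange's theorem: |H| divides |G|
|G| = 21
Divisors of 21: 1, 3, 7, 21

Possible subgroup orders: {1, 3, 7, 21}


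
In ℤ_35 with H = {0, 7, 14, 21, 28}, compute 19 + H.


19 + H = {19 + h (mod 35) : h ∈ H}
19+0=19, 19+7=26, 19+14=33, 19+21=5, 19+28=12
19 + H = {5, 12, 19, 26, 33} = 5 + H

19 + H = {5, 12, 19, 26, 33}


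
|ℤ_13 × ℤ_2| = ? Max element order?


|ℤ_13 × ℤ_2| = 13 × 2 = 26
Max element order = lcm(13,2) = 26
Cyclic? Yes (gcd=1)

|ℤ_13×ℤ_2| = 26, max element order = 26


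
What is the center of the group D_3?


Z(G) = {g ∈ G | gx = xg for all x ∈ G}
For odd n, Z(D_n) = {e}: no nontrivial rotation commutes with all reflections

Z(D_3) = {e}


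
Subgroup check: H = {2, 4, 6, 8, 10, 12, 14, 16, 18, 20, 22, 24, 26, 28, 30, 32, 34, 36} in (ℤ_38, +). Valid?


Subgroup test for H = {2, 4, 6, 8, 10, 12, 14, 16, 18, 20, 22, 24, 26, 28, 30, 32, 34, 36} in (ℤ_38, +):
(1) 0 ∈ H? No
(2) Closure: for all a,b ∈ H, (a+b) mod 38 ∈ H? No  [counterexample: 2 + 36 = 0 ∉ H]
(3) Inverses: for all a ∈ H, -a mod 38 ∈ H? Yes

No, H is not a subgroup of ℤ_38


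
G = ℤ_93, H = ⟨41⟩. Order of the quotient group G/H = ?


|⟨41⟩| = n / gcd(41, 93) = 93 / 1 = 93
H is normal (ℤ_93 is abelian).
|G/H| = |G| / |H| = 93 / 93 = 1

|G/H| = 1


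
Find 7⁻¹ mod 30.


Use the extended Euclidean algorithm to write 1 = 7·s + 30·t; then s mod 30 is the inverse.
Euclidean algorithm:
  7 = 0·30 + 7
  30 = 4·7 + 2
  7 = 3·2 + 1
  2 = 2·1 + 0
gcd(7,30) = 1
Back-substitution gives: 7·(13) + 30·(-3) = 1
So 7⁻¹ ≡ 13 ≡ 13 (mod 30)
Check: 7 × 13 = 91 ≡ 1 (mod 30) ✓

7⁻¹ ≡ 13 (mod 30)


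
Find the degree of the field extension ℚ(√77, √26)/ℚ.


[ℚ(√77,√26):ℚ] = [ℚ(√77,√26):ℚ(√77)]·[ℚ(√77):ℚ] = 2·2 = 4

[ℚ(√77, √26)/ℚ] = 4


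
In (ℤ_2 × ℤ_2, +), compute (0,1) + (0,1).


Operation: componentwise addition mod (2, 2)
(0,1) + (0,1) = ((a₁+b₁) mod 2, (a₂+b₂) mod 2) with a = (0,1), b = (0,1)

(0,1) + (0,1) = (0,0)


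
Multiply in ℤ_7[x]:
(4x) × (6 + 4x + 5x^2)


Expand and collect like terms; reduce coefficients mod 7:
x^0: 0·6 = 0 ≡ 0 (mod 7)
x^1: 0·4 + 4·6 = 24 ≡ 3 (mod 7)
x^2: 0·5 + 4·4 = 16 ≡ 2 (mod 7)
x^3: 4·5 = 20 ≡ 6 (mod 7)
Result: 3x + 2x^2 + 6x^3

f · g = 3x + 2x^2 + 6x^3


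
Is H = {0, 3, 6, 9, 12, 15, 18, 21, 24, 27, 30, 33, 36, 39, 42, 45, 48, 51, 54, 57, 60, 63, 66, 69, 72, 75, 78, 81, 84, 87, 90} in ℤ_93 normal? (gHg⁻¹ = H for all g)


H = {0, 3, 6, 9, 12, 15, 18, 21, 24, 27, 30, 33, 36, 39, 42, 45, 48, 51, 54, 57, 60, 63, 66, 69, 72, 75, 78, 81, 84, 87, 90} in ℤ_93
ℤ_93 is abelian; every subgroup of an abelian group is normal

Yes, normal subgroup


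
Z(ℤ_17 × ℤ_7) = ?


Z(G) = {g ∈ G | gx = xg for all x ∈ G}
Direct product of abelian groups is abelian, so Z(G) = G

Z(ℤ_17 × ℤ_7) = ℤ_17 × ℤ_7
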